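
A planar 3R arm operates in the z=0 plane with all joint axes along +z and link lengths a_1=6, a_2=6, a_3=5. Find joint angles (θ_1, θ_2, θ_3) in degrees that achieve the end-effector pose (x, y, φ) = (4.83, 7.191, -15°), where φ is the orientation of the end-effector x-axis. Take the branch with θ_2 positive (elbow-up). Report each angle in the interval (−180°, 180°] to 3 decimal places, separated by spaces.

wrist centre = target − a_3·(cos φ, sin φ) = (0.0004, 8.4851)
cos θ_2 = (71.9968−6²−6²)/(2·6·6) = -0.0000; θ_2 = 90.0025° (elbow-up)
β = atan2(8.4851,0.0004) = 89.9975°; ψ = atan2(6.0000,5.9997) = 45.0013°
θ_1 = β − ψ = 44.9962°
θ_3 = φ − θ_1 − θ_2 = -149.9988° (wrapped to (-180°,180°])

44.996 90.003 -149.999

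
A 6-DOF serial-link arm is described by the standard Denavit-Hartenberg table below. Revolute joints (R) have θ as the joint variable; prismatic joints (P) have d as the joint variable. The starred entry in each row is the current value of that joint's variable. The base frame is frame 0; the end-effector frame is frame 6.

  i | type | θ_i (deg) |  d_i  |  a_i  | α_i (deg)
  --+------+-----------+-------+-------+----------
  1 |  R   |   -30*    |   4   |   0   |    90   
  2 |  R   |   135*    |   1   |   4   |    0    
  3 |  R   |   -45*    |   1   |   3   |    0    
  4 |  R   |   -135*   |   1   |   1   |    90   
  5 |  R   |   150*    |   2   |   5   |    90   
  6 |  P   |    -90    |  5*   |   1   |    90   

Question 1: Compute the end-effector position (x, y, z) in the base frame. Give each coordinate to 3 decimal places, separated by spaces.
-8.485 -6.452 9.708

after link 1: o_1 = (0.0000, 0.0000, 4.0000)
after link 2: o_2 = (-2.9495, 0.5482, 6.8284)
after link 3: o_3 = (-3.4495, -0.3178, 9.8284)
after link 4: o_4 = (-3.3371, -1.5374, 9.1213)
after link 5: o_5 = (-8.4635, -1.4644, 10.7690)
after link 6: o_6 = (-8.4853, -6.4519, 9.7083)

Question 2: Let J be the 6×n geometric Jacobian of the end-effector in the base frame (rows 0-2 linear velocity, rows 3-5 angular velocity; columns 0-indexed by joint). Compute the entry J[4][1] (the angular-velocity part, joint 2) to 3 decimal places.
-0.866

axis z_1 = (-0.5000,-0.8660,0.0000); lever o_n−o_1 = (-8.4853,-6.4519,5.7083)
cross product → J_v[:, 1] = (-4.9435,2.8542,-4.1225)
J_ω[:, 1] = z_1
entry J[4][1] = -0.8660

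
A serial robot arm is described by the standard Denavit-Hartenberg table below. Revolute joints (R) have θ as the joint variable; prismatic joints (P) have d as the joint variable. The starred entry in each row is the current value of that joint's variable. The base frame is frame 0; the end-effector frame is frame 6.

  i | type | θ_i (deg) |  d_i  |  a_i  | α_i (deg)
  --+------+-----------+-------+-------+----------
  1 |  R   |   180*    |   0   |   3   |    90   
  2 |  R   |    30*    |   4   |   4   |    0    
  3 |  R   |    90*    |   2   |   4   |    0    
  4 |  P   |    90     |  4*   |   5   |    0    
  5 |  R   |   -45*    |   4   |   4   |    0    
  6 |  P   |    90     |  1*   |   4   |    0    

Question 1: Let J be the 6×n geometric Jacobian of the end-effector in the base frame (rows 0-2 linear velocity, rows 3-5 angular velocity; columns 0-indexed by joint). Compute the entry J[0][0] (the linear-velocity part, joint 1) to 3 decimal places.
axis z_0 = ẑ; lever o_n−o_0 = (4.7650,15.0000,0.1357)
cross product → J_v[:, 0] = (-15.0000,4.7650,0.0000)
J_ω[:, 0] = z_0
entry J[0][0] = -15.0000

-15.000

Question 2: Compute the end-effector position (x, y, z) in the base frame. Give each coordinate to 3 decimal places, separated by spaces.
4.765 15.000 0.136

after link 1: o_1 = (-3.0000, 0.0000, 0.0000)
after link 2: o_2 = (-6.4641, 4.0000, 2.0000)
after link 3: o_3 = (-4.4641, 6.0000, 5.4641)
after link 4: o_4 = (-0.1340, 10.0000, 2.9641)
after link 5: o_5 = (3.7297, 14.0000, 3.9994)
after link 6: o_6 = (4.7650, 15.0000, 0.1357)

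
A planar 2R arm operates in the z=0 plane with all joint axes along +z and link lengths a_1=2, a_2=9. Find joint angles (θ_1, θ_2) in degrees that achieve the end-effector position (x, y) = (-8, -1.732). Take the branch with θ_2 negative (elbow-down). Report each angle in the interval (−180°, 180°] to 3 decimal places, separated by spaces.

cos θ_2 = (66.9998−2²−9²)/(2·2·9) = -0.5000; θ_2 = -120.0003° (elbow-down)
β = atan2(-1.7320,-8.0000) = -167.7840°; ψ = atan2(-7.7942,-2.5000) = -107.7840°
θ_1 = β − ψ = -60.0000°

-60.000 -120.000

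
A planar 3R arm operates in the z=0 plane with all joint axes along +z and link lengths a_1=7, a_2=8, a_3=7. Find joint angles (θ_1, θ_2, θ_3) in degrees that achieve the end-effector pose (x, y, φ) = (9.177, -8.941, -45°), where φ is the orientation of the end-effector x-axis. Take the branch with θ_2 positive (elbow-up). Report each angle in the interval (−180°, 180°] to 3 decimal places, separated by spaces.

wrist centre = target − a_3·(cos φ, sin φ) = (4.2273, -3.9913)
cos θ_2 = (33.7998−7²−8²)/(2·7·8) = -0.7071; θ_2 = 135.0031° (elbow-up)
β = atan2(-3.9913,4.2273) = -43.3552°; ψ = atan2(5.6565,1.3428) = 76.6454°
θ_1 = β − ψ = -120.0006°
θ_3 = φ − θ_1 − θ_2 = -60.0025° (wrapped to (-180°,180°])

-120.001 135.003 -60.002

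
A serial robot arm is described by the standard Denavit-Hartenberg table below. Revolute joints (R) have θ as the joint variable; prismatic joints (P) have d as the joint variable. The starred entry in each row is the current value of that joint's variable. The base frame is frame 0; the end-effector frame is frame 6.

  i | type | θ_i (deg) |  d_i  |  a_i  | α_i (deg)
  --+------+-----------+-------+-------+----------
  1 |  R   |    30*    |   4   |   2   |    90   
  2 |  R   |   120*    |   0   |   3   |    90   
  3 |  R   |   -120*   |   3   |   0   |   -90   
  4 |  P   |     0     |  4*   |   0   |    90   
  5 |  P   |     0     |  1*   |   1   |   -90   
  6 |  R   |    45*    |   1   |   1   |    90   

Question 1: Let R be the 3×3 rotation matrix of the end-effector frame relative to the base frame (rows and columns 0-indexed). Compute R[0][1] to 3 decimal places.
-0.625

End-effector y-axis (col 1 of R) = (-0.6250,0.2165,0.7500)
R[0][1] = -0.6250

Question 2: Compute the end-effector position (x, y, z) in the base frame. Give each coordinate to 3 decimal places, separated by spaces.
after link 1: o_1 = (1.7321, 1.0000, 4.0000)
after link 2: o_2 = (0.4330, 0.2500, 6.5981)
after link 3: o_3 = (2.6830, 1.5490, 8.0981)
after link 4: o_4 = (0.1830, 2.4151, 11.0981)
after link 5: o_5 = (0.7165, 3.7231, 11.1651)
after link 6: o_6 = (-0.5919, 4.2521, 11.2553)

-0.592 4.252 11.255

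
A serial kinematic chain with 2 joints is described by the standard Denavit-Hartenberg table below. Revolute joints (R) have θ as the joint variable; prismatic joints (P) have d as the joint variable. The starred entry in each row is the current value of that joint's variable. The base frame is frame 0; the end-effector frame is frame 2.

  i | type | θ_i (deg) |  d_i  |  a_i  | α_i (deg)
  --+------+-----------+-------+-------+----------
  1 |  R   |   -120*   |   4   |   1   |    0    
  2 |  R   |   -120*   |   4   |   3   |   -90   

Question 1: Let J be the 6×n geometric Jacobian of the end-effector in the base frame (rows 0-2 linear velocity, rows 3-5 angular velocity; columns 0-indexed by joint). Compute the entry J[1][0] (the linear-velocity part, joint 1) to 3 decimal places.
axis z_0 = ẑ; lever o_n−o_0 = (-2.0000,1.7321,8.0000)
cross product → J_v[:, 0] = (-1.7321,-2.0000,0.0000)
J_ω[:, 0] = z_0
entry J[1][0] = -2.0000

-2.000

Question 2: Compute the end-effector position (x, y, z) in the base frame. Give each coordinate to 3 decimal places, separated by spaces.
-2.000 1.732 8.000

after link 1: o_1 = (-0.5000, -0.8660, 4.0000)
after link 2: o_2 = (-2.0000, 1.7321, 8.0000)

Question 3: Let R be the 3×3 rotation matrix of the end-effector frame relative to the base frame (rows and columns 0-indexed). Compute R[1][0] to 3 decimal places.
End-effector x-axis (col 0 of R) = (-0.5000,0.8660,0.0000)
R[1][0] = 0.8660

0.866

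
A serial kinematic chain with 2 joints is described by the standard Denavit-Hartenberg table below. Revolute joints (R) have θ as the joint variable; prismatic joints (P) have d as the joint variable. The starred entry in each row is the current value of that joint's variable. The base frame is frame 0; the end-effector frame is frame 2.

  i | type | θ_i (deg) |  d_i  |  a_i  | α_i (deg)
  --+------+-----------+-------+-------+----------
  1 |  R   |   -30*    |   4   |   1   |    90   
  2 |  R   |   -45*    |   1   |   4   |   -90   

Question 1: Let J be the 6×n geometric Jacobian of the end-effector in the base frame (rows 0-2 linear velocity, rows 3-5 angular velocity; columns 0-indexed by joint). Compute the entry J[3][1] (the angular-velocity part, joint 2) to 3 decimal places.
-0.500

axis z_1 = (-0.5000,-0.8660,0.0000); lever o_n−o_1 = (1.9495,-2.2802,-2.8284)
cross product → J_v[:, 1] = (2.4495,-1.4142,2.8284)
J_ω[:, 1] = z_1
entry J[3][1] = -0.5000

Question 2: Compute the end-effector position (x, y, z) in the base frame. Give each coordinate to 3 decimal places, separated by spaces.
after link 1: o_1 = (0.8660, -0.5000, 4.0000)
after link 2: o_2 = (2.8155, -2.7802, 1.1716)

2.816 -2.780 1.172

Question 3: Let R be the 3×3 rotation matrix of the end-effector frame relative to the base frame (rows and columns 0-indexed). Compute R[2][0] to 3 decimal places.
End-effector x-axis (col 0 of R) = (0.6124,-0.3536,-0.7071)
R[2][0] = -0.7071

-0.707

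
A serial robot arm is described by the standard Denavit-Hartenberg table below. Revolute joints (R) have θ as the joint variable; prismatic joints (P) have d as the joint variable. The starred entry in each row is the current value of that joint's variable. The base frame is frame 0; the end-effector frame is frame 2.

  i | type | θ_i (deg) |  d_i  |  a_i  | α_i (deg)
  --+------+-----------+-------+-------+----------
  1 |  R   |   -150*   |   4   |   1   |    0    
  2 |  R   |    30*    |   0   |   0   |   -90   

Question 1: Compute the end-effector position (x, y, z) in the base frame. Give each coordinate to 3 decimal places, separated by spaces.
after link 1: o_1 = (-0.8660, -0.5000, 4.0000)
after link 2: o_2 = (-0.8660, -0.5000, 4.0000)

-0.866 -0.500 4.000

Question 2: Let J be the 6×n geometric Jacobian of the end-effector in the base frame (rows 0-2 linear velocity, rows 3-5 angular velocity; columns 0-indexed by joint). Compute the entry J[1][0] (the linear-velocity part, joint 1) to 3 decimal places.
-0.866

axis z_0 = ẑ; lever o_n−o_0 = (-0.8660,-0.5000,4.0000)
cross product → J_v[:, 0] = (0.5000,-0.8660,0.0000)
J_ω[:, 0] = z_0
entry J[1][0] = -0.8660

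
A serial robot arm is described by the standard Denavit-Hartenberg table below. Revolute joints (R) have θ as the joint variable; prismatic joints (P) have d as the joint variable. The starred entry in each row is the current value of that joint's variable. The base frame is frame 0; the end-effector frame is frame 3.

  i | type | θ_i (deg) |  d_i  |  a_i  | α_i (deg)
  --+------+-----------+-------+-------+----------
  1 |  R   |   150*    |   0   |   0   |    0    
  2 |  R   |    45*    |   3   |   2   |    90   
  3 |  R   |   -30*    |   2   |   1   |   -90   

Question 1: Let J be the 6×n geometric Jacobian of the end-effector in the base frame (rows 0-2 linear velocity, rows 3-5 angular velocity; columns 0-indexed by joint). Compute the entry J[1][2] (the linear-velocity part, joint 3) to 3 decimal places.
-0.129

axis z_2 = (-0.2588,0.9659,0.0000); lever o_n−o_2 = (-1.3542,1.7077,-0.5000)
cross product → J_v[:, 2] = (-0.4830,-0.1294,0.8660)
J_ω[:, 2] = z_2
entry J[1][2] = -0.1294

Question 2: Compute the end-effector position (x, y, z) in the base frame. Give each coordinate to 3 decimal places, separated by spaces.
after link 1: o_1 = (0.0000, 0.0000, 0.0000)
after link 2: o_2 = (-1.9319, -0.5176, 3.0000)
after link 3: o_3 = (-3.2860, 1.1901, 2.5000)

-3.286 1.190 2.500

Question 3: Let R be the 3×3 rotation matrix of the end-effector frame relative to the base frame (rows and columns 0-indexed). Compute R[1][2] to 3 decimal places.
-0.129

End-effector z-axis (col 2 of R) = (-0.4830,-0.1294,0.8660)
R[1][2] = -0.1294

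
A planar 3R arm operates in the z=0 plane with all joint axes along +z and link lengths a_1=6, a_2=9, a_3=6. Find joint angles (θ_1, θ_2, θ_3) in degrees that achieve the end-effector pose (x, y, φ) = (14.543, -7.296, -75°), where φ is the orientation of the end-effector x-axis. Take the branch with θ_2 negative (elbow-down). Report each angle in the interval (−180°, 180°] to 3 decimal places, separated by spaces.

30.000 -60.004 -44.996

wrist centre = target − a_3·(cos φ, sin φ) = (12.9901, -1.5004)
cos θ_2 = (170.9937−6²−9²)/(2·6·9) = 0.4999; θ_2 = -60.0039° (elbow-down)
β = atan2(-1.5004,12.9901) = -6.5889°; ψ = atan2(-7.7945,10.4995) = -36.5892°
θ_1 = β − ψ = 30.0004°
θ_3 = φ − θ_1 − θ_2 = -44.9965° (wrapped to (-180°,180°])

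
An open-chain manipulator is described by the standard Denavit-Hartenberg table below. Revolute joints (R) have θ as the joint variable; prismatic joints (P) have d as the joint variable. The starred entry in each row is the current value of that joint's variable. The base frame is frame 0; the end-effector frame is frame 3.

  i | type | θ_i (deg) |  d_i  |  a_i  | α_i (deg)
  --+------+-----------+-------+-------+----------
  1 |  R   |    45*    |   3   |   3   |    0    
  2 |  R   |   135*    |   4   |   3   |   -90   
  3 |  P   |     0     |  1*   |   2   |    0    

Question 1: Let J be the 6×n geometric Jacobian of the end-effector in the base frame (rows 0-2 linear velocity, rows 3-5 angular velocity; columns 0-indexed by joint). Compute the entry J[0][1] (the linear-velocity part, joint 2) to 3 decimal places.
1.000

axis z_1 = (0.0000,0.0000,1.0000); lever o_n−o_1 = (-5.0000,-1.0000,4.0000)
cross product → J_v[:, 1] = (1.0000,-5.0000,0.0000)
J_ω[:, 1] = z_1
entry J[0][1] = 1.0000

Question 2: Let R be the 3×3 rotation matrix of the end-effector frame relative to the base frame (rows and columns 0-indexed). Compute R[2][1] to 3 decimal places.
-1.000

End-effector y-axis (col 1 of R) = (-0.0000,-0.0000,-1.0000)
R[2][1] = -1.0000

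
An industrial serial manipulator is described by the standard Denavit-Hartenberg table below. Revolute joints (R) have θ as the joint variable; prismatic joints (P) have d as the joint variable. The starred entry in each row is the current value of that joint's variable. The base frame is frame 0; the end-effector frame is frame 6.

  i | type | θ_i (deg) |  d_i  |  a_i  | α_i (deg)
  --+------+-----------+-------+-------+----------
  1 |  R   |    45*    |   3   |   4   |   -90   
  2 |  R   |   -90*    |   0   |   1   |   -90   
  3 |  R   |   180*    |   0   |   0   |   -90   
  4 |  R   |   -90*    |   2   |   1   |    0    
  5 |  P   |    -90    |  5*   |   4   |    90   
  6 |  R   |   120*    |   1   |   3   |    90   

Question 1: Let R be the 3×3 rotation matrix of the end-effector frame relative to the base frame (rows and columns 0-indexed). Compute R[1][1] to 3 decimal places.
-0.707

End-effector y-axis (col 1 of R) = (-0.7071,-0.7071,0.0000)
R[1][1] = -0.7071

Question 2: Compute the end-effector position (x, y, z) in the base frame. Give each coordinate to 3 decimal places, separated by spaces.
-3.958 9.615 6.500

after link 1: o_1 = (2.8284, 2.8284, 3.0000)
after link 2: o_2 = (2.8284, 2.8284, 4.0000)
after link 3: o_3 = (2.8284, 2.8284, 4.0000)
after link 4: o_4 = (2.1213, 4.9497, 4.0000)
after link 5: o_5 = (-1.4142, 8.4853, 8.0000)
after link 6: o_6 = (-3.9584, 9.6153, 6.5000)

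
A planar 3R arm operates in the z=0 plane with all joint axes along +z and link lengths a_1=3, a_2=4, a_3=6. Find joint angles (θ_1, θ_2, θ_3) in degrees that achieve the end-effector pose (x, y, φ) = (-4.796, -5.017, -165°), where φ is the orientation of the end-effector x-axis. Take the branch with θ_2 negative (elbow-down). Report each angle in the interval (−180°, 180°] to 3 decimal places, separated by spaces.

-0.005 -120.003 -44.993

wrist centre = target − a_3·(cos φ, sin φ) = (0.9996, -3.4641)
cos θ_2 = (12.9990−3²−4²)/(2·3·4) = -0.5000; θ_2 = -120.0028° (elbow-down)
β = atan2(-3.4641,0.9996) = -73.9046°; ψ = atan2(-3.4640,0.9998) = -73.9000°
θ_1 = β − ψ = -0.0046°
θ_3 = φ − θ_1 − θ_2 = -44.9926° (wrapped to (-180°,180°])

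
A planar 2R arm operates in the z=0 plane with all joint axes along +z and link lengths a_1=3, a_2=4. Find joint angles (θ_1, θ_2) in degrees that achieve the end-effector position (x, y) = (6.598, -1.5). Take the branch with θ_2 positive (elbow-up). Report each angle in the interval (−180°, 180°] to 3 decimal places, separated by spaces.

cos θ_2 = (45.7836−3²−4²)/(2·3·4) = 0.8660; θ_2 = 30.0048° (elbow-up)
β = atan2(-1.5000,6.5980) = -12.8080°; ψ = atan2(2.0003,6.4639) = 17.1949°
θ_1 = β − ψ = -30.0029°

-30.003 30.005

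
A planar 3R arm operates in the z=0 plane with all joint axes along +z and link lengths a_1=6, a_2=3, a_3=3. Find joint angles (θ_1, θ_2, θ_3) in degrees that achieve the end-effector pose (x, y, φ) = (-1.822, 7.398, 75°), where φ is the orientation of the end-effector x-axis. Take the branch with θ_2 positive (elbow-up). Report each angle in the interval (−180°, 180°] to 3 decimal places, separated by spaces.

90.002 119.993 -134.995

wrist centre = target − a_3·(cos φ, sin φ) = (-2.5985, 4.5002)
cos θ_2 = (27.0040−6²−3²)/(2·6·3) = -0.4999; θ_2 = 119.9927° (elbow-up)
β = atan2(4.5002,-2.5985) = 120.0024°; ψ = atan2(2.5983,4.5003) = 30.0000°
θ_1 = β − ψ = 90.0024°
θ_3 = φ − θ_1 − θ_2 = -134.9951° (wrapped to (-180°,180°])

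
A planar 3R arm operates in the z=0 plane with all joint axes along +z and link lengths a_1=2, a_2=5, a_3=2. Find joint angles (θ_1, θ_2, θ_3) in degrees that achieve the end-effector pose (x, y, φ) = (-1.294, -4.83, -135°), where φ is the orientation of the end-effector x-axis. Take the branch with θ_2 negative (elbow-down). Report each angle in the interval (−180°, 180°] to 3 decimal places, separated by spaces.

wrist centre = target − a_3·(cos φ, sin φ) = (0.1202, -3.4158)
cos θ_2 = (11.6820−2²−5²)/(2·2·5) = -0.8659; θ_2 = -149.9854° (elbow-down)
β = atan2(-3.4158,0.1202) = -87.9844°; ψ = atan2(-2.5011,-2.3295) = -132.9653°
θ_1 = β − ψ = 44.9809°
θ_3 = φ − θ_1 − θ_2 = -29.9955° (wrapped to (-180°,180°])

44.981 -149.985 -29.996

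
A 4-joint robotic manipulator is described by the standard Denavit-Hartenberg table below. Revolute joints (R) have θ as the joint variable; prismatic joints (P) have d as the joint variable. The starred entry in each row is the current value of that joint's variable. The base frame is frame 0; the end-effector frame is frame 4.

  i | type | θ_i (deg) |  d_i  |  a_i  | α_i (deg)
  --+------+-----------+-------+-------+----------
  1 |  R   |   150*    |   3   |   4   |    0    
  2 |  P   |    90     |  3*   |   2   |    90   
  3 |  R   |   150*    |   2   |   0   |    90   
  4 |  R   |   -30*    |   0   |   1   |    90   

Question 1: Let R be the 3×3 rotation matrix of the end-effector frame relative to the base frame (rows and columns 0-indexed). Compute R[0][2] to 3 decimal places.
End-effector z-axis (col 2 of R) = (0.5335,-0.8080,-0.2500)
R[0][2] = 0.5335

0.533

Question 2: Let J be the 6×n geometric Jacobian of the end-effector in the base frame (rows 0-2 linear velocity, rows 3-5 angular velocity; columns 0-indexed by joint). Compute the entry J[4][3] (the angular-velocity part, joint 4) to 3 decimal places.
-0.433

axis z_3 = (-0.2500,-0.4330,0.8660); lever o_n−o_3 = (0.8080,0.3995,0.4330)
cross product → J_v[:, 3] = (-0.5335,0.8080,0.2500)
J_ω[:, 3] = z_3
entry J[4][3] = -0.4330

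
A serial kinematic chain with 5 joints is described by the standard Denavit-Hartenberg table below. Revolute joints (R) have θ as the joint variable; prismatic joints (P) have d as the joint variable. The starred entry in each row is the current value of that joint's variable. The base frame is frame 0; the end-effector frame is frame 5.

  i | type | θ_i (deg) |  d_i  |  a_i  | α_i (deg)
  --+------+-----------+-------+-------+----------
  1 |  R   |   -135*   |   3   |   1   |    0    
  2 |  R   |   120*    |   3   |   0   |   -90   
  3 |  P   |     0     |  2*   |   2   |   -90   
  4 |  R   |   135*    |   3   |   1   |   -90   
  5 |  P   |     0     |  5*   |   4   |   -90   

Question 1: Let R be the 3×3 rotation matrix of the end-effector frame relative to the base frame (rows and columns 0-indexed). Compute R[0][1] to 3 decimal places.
End-effector y-axis (col 1 of R) = (0.5000,-0.8660,0.0000)
R[0][1] = 0.5000

0.500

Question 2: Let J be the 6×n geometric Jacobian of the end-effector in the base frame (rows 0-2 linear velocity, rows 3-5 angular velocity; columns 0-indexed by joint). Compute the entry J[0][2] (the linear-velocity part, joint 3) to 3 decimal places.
prismatic axis z_2 = (0.2588,0.9659,0.0000)
J_v[:, 2] = z_2; J_ω[:, 2] = (0,0,0)
entry J[0][2] = 0.2588

0.259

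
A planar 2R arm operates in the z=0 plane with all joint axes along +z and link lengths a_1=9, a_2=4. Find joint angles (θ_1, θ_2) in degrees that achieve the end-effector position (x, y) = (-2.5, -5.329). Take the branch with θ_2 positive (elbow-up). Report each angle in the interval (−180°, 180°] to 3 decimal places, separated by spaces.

cos θ_2 = (34.6482−9²−4²)/(2·9·4) = -0.8660; θ_2 = 149.9967° (elbow-up)
β = atan2(-5.3290,-2.5000) = -115.1327°; ψ = atan2(2.0002,5.5360) = 19.8651°
θ_1 = β − ψ = -134.9979°

-134.998 149.997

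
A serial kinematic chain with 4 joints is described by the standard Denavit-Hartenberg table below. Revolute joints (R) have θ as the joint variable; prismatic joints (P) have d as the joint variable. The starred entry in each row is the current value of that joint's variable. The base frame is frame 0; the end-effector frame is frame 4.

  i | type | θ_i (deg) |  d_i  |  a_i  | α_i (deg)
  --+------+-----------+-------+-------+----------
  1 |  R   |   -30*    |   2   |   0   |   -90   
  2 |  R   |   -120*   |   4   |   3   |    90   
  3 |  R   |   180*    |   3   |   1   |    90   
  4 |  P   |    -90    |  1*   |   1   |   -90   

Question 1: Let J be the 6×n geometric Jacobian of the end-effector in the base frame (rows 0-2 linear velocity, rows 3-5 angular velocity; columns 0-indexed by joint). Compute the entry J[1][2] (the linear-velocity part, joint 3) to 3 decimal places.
axis z_2 = (-0.7500,0.4330,-0.5000); lever o_n−o_2 = (-0.5670,1.4821,-1.8660)
cross product → J_v[:, 2] = (-0.0670,-1.1160,-0.8660)
J_ω[:, 2] = z_2
entry J[1][2] = -1.1160

-1.116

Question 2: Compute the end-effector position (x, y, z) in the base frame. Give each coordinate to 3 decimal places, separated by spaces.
0.134 5.696 2.732

after link 1: o_1 = (0.0000, 0.0000, 2.0000)
after link 2: o_2 = (0.7010, 4.2141, 4.5981)
after link 3: o_3 = (-1.1160, 5.2631, 2.2321)
after link 4: o_4 = (0.1340, 5.6962, 2.7321)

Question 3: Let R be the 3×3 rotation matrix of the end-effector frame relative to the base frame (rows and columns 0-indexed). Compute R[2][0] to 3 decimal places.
End-effector x-axis (col 0 of R) = (0.7500,-0.4330,0.5000)
R[2][0] = 0.5000

0.500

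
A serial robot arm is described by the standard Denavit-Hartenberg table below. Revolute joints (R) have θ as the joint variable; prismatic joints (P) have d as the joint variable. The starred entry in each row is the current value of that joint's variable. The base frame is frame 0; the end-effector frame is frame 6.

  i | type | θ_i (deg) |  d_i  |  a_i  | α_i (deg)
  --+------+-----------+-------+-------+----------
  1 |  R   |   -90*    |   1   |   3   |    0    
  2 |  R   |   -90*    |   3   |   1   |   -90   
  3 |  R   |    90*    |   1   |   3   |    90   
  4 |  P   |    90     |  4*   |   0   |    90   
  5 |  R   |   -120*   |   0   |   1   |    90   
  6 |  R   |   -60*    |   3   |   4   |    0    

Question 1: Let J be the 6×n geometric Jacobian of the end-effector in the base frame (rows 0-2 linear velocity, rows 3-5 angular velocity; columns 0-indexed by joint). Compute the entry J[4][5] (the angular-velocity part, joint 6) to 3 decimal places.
axis z_5 = (-0.5000,0.8660,-0.0000); lever o_n−o_5 = (0.2321,3.5981,3.4641)
cross product → J_v[:, 5] = (3.0000,1.7321,-2.0000)
J_ω[:, 5] = z_5
entry J[4][5] = 0.8660

0.866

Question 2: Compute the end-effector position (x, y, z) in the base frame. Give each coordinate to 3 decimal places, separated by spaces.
after link 1: o_1 = (0.0000, -3.0000, 1.0000)
after link 2: o_2 = (-1.0000, -3.0000, 4.0000)
after link 3: o_3 = (-1.0000, -4.0000, 1.0000)
after link 4: o_4 = (-5.0000, -4.0000, 1.0000)
after link 5: o_5 = (-4.1340, -3.5000, 1.0000)
after link 6: o_6 = (-3.9019, 0.0981, 4.4641)

-3.902 0.098 4.464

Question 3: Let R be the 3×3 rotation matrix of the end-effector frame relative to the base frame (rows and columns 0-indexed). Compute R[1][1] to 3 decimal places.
0.433

End-effector y-axis (col 1 of R) = (0.7500,0.4330,-0.5000)
R[1][1] = 0.4330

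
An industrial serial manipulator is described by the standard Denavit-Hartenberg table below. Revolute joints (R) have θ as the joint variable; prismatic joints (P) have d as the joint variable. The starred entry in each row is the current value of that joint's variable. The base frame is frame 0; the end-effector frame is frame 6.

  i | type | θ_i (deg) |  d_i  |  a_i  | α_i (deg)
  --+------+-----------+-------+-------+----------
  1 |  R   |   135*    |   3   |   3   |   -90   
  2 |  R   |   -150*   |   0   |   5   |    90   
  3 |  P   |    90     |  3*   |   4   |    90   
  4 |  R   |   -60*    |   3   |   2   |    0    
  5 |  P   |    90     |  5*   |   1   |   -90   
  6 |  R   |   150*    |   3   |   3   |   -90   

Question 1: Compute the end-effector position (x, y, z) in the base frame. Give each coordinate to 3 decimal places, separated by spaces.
4.509 -7.502 6.094

after link 1: o_1 = (-2.1213, 2.1213, 3.0000)
after link 2: o_2 = (0.9405, -0.9405, 5.5000)
after link 3: o_3 = (-0.8272, -4.8296, 2.9019)
after link 4: o_4 = (-0.3096, -6.7615, 5.9019)
after link 5: o_5 = (2.3167, -10.6125, 7.9689)
after link 6: o_6 = (4.5091, -7.5016, 6.0939)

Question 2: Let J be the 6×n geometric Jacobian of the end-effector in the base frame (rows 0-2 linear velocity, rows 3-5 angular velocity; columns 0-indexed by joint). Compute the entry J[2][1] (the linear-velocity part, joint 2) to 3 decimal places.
axis z_1 = (-0.7071,-0.7071,0.0000); lever o_n−o_1 = (6.6304,-9.6229,3.0939)
cross product → J_v[:, 1] = (-2.1877,2.1877,11.4928)
J_ω[:, 1] = z_1
entry J[2][1] = 11.4928

11.493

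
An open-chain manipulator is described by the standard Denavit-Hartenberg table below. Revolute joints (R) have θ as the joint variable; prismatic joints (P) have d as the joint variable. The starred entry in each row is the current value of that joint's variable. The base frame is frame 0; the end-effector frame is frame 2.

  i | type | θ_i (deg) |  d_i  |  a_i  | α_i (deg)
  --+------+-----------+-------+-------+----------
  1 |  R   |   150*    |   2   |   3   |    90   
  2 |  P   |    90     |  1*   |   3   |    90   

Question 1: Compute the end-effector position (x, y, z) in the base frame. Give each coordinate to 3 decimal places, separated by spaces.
-2.098 2.366 5.000

after link 1: o_1 = (-2.5981, 1.5000, 2.0000)
after link 2: o_2 = (-2.0981, 2.3660, 5.0000)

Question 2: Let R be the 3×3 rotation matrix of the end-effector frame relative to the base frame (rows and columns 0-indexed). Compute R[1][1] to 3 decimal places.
End-effector y-axis (col 1 of R) = (0.5000,0.8660,0.0000)
R[1][1] = 0.8660

0.866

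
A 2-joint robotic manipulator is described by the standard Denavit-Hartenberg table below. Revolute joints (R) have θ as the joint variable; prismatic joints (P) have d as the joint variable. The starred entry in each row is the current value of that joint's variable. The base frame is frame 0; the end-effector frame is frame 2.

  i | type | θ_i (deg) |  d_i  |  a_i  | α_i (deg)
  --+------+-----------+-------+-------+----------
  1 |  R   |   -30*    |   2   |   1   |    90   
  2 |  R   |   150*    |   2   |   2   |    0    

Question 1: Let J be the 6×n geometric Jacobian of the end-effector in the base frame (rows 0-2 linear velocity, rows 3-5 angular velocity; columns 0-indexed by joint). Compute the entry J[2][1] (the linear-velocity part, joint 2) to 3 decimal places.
axis z_1 = (-0.5000,-0.8660,0.0000); lever o_n−o_1 = (-2.5000,-0.8660,1.0000)
cross product → J_v[:, 1] = (-0.8660,0.5000,-1.7321)
J_ω[:, 1] = z_1
entry J[2][1] = -1.7321

-1.732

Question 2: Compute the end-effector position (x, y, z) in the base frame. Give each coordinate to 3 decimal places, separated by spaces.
after link 1: o_1 = (0.8660, -0.5000, 2.0000)
after link 2: o_2 = (-1.6340, -1.3660, 3.0000)

-1.634 -1.366 3.000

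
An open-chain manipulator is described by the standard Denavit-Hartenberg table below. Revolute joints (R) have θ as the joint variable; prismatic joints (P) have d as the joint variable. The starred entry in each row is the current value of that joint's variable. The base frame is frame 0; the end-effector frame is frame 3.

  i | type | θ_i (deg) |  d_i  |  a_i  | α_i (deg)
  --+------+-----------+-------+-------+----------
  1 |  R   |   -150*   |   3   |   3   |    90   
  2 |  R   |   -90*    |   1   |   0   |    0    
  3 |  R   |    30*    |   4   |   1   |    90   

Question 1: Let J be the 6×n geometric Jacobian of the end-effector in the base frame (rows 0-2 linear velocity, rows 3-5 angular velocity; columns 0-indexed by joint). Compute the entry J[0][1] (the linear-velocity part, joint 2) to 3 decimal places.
-0.750

axis z_1 = (-0.5000,0.8660,0.0000); lever o_n−o_1 = (-2.9330,4.0801,-0.8660)
cross product → J_v[:, 1] = (-0.7500,-0.4330,0.5000)
J_ω[:, 1] = z_1
entry J[0][1] = -0.7500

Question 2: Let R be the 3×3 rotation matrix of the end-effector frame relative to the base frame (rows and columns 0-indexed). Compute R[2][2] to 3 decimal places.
End-effector z-axis (col 2 of R) = (0.7500,0.4330,-0.5000)
R[2][2] = -0.5000

-0.500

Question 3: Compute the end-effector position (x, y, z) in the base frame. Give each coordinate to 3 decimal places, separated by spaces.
-5.531 2.580 2.134

after link 1: o_1 = (-2.5981, -1.5000, 3.0000)
after link 2: o_2 = (-3.0981, -0.6340, 3.0000)
after link 3: o_3 = (-5.5311, 2.5801, 2.1340)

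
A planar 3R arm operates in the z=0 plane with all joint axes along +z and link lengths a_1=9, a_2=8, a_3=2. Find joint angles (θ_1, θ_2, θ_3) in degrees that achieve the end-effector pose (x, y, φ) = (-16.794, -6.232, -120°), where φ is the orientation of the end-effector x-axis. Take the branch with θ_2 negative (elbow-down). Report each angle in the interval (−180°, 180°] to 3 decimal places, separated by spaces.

-149.997 -30.006 60.003

wrist centre = target − a_3·(cos φ, sin φ) = (-15.7940, -4.4999)
cos θ_2 = (269.7000−9²−8²)/(2·9·8) = 0.8660; θ_2 = -30.0061° (elbow-down)
β = atan2(-4.4999,-15.7940) = -164.0969°; ψ = atan2(-4.0007,15.9278) = -14.0999°
θ_1 = β − ψ = -149.9971°
θ_3 = φ − θ_1 − θ_2 = 60.0032° (wrapped to (-180°,180°])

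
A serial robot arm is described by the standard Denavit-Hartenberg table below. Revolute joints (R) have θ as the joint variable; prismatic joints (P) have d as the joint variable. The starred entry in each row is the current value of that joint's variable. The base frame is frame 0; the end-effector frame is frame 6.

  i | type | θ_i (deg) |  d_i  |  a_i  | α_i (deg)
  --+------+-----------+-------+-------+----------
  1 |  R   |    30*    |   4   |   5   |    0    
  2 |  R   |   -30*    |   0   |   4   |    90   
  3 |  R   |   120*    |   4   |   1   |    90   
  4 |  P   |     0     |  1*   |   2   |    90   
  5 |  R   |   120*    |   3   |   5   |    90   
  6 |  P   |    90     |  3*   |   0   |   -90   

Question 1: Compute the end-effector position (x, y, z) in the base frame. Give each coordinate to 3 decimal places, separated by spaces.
12.696 1.500 10.098

after link 1: o_1 = (4.3301, 2.5000, 4.0000)
after link 2: o_2 = (8.3301, 2.5000, 4.0000)
after link 3: o_3 = (7.8301, -1.5000, 4.8660)
after link 4: o_4 = (7.6962, -1.5000, 7.0981)
after link 5: o_5 = (12.6962, 1.5000, 7.0981)
after link 6: o_6 = (12.6962, 1.5000, 10.0981)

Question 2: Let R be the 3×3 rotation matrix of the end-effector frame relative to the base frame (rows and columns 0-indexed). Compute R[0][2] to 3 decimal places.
-1.000

End-effector z-axis (col 2 of R) = (-1.0000,0.0000,0.0000)
R[0][2] = -1.0000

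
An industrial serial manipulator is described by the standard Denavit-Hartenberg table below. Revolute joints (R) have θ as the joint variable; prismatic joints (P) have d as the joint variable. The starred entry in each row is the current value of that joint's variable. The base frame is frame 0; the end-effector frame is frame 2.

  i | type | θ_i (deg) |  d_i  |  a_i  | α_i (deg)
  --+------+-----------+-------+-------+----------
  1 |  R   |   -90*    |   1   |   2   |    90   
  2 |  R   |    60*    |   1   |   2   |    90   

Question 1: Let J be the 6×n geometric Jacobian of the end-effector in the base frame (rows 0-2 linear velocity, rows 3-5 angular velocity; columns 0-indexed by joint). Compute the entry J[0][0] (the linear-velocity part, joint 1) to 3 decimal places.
axis z_0 = ẑ; lever o_n−o_0 = (-1.0000,-3.0000,2.7321)
cross product → J_v[:, 0] = (3.0000,-1.0000,0.0000)
J_ω[:, 0] = z_0
entry J[0][0] = 3.0000

3.000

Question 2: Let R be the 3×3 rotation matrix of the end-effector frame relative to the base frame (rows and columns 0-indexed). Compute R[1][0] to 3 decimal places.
End-effector x-axis (col 0 of R) = (0.0000,-0.5000,0.8660)
R[1][0] = -0.5000

-0.500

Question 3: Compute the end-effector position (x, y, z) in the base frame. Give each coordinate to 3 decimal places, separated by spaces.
-1.000 -3.000 2.732

after link 1: o_1 = (0.0000, -2.0000, 1.0000)
after link 2: o_2 = (-1.0000, -3.0000, 2.7321)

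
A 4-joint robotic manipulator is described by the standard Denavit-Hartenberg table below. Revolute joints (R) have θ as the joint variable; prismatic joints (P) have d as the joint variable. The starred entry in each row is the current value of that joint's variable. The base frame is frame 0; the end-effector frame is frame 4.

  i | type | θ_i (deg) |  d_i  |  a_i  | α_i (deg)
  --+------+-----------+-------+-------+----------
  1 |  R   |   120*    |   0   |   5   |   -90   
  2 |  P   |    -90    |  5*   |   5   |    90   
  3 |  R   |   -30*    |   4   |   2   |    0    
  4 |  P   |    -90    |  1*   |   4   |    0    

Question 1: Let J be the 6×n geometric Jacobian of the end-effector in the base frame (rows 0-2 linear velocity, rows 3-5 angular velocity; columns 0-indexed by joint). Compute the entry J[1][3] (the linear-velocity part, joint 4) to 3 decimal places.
prismatic axis z_3 = (0.5000,-0.8660,0.0000)
J_v[:, 3] = z_3; J_ω[:, 3] = (0,0,0)
entry J[1][3] = -0.8660

-0.866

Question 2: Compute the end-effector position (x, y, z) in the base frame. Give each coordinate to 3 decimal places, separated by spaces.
after link 1: o_1 = (-2.5000, 4.3301, 0.0000)
after link 2: o_2 = (-6.8301, 1.8301, 5.0000)
after link 3: o_3 = (-3.9641, -1.1340, 6.7321)
after link 4: o_4 = (-0.4641, -0.2679, 4.7321)

-0.464 -0.268 4.732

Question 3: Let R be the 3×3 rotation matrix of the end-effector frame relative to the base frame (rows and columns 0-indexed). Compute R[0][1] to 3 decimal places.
End-effector y-axis (col 1 of R) = (0.4330,0.2500,0.8660)
R[0][1] = 0.4330

0.433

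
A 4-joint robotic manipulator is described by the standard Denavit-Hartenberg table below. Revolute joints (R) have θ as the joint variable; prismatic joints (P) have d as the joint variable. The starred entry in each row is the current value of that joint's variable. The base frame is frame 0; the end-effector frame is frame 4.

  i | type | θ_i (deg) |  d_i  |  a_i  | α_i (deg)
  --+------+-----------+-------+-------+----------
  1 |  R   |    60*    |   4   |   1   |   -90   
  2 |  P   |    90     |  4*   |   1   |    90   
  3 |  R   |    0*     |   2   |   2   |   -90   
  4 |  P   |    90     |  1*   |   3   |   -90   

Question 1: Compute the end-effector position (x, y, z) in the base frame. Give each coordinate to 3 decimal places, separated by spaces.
after link 1: o_1 = (0.5000, 0.8660, 4.0000)
after link 2: o_2 = (-2.9641, 2.8660, 3.0000)
after link 3: o_3 = (-1.9641, 4.5981, 1.0000)
after link 4: o_4 = (-4.3301, 2.5000, 1.0000)

-4.330 2.500 1.000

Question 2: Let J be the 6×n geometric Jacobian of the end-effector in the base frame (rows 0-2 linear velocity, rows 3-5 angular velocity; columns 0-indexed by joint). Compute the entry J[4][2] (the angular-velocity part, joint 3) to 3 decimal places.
axis z_2 = (0.5000,0.8660,0.0000); lever o_n−o_2 = (-1.3660,-0.3660,-2.0000)
cross product → J_v[:, 2] = (-1.7321,1.0000,1.0000)
J_ω[:, 2] = z_2
entry J[4][2] = 0.8660

0.866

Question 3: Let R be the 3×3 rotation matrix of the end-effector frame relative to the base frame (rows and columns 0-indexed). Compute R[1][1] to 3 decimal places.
-0.500

End-effector y-axis (col 1 of R) = (0.8660,-0.5000,-0.0000)
R[1][1] = -0.5000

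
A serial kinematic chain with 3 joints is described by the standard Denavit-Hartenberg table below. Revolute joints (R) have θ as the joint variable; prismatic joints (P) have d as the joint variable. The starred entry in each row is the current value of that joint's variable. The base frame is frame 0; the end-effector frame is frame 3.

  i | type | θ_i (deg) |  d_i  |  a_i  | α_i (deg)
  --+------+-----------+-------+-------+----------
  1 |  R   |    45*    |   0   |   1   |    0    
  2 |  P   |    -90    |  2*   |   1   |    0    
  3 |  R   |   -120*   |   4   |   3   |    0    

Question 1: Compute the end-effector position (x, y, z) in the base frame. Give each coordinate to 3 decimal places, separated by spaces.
-1.484 -0.776 6.000

after link 1: o_1 = (0.7071, 0.7071, 0.0000)
after link 2: o_2 = (1.4142, -0.0000, 2.0000)
after link 3: o_3 = (-1.4836, -0.7765, 6.0000)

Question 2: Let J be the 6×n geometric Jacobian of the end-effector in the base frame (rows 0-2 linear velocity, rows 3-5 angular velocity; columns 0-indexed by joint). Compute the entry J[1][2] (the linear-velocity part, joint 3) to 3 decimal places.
-2.898

axis z_2 = (0.0000,0.0000,1.0000); lever o_n−o_2 = (-2.8978,-0.7765,4.0000)
cross product → J_v[:, 2] = (0.7765,-2.8978,0.0000)
J_ω[:, 2] = z_2
entry J[1][2] = -2.8978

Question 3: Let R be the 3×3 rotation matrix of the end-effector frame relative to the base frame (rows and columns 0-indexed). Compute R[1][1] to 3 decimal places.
End-effector y-axis (col 1 of R) = (0.2588,-0.9659,0.0000)
R[1][1] = -0.9659

-0.966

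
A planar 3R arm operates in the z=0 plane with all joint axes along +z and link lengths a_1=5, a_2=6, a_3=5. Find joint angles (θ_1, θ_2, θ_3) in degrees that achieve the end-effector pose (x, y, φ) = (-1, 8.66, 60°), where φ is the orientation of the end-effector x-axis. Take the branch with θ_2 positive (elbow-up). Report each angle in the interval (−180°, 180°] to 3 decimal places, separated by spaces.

60.000 120.002 -120.002

wrist centre = target − a_3·(cos φ, sin φ) = (-3.5000, 4.3299)
cos θ_2 = (30.9978−5²−6²)/(2·5·6) = -0.5000; θ_2 = 120.0024° (elbow-up)
β = atan2(4.3299,-3.5000) = 128.9499°; ψ = atan2(5.1960,1.9998) = 68.9499°
θ_1 = β − ψ = 60.0000°
θ_3 = φ − θ_1 − θ_2 = -120.0024° (wrapped to (-180°,180°])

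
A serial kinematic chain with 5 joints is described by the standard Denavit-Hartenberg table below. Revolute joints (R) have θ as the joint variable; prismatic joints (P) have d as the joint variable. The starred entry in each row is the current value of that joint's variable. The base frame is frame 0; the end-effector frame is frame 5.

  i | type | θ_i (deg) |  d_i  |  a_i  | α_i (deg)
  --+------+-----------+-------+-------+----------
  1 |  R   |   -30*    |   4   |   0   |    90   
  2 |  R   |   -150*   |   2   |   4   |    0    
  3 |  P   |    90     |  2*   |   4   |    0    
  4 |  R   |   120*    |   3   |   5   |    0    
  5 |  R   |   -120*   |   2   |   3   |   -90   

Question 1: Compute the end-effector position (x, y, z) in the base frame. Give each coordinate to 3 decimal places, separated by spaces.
-2.304 -9.062 0.268

after link 1: o_1 = (0.0000, 0.0000, 4.0000)
after link 2: o_2 = (-4.0000, -0.0000, 2.0000)
after link 3: o_3 = (-3.2679, -2.7321, -1.4641)
after link 4: o_4 = (-2.6029, -6.5801, 2.8660)
after link 5: o_5 = (-2.3038, -9.0622, 0.2679)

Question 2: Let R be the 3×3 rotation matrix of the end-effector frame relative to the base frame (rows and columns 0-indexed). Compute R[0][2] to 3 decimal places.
0.750

End-effector z-axis (col 2 of R) = (0.7500,-0.4330,0.5000)
R[0][2] = 0.7500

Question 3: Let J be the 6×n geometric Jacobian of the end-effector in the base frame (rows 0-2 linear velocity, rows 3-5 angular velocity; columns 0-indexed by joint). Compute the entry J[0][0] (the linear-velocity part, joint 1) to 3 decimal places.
9.062

axis z_0 = ẑ; lever o_n−o_0 = (-2.3038,-9.0622,0.2679)
cross product → J_v[:, 0] = (9.0622,-2.3038,0.0000)
J_ω[:, 0] = z_0
entry J[0][0] = 9.0622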